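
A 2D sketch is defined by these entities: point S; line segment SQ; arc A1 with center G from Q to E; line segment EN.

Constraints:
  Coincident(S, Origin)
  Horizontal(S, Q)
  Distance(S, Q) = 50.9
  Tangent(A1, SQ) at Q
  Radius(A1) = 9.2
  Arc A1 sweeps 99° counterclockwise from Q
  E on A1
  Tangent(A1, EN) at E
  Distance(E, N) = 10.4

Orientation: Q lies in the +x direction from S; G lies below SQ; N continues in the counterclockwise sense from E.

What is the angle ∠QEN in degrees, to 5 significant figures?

130.50°

On A1, Q sits at bearing 90° from G; a 99° counterclockwise sweep puts E at bearing 189°, so E = G + 9.2·(cos 189°, sin 189°) = (41.813, -10.639). The tangent condition forces GE to be normal to EN, so EN runs along (−sin 189°, cos 189°); with |EN| = 10.4, N = (43.440, -20.911). Then cos ∠QEN = EQ·EN / (|EQ||EN|), giving 130.50°.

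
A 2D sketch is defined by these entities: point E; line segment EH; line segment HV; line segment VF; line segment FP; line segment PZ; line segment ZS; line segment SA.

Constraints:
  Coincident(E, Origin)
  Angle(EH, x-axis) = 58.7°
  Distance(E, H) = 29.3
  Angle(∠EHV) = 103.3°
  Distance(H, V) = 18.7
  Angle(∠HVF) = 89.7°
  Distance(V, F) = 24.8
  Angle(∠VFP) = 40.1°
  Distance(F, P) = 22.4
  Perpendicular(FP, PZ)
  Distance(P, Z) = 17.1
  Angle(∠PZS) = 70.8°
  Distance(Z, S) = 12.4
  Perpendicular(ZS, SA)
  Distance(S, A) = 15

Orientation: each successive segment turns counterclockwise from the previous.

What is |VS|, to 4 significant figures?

8.791

E is at the origin; EH runs at 58.7° with length 29.3, so H = (15.22, 25.04). ∠EHV = 103.3° gives HV at 135.4° from the x-axis; with |HV| = 18.7, V = (1.907, 38.17). ∠HVF = 89.7° gives VF at -134.3° from the x-axis; with |VF| = 24.8, F = (-15.41, 20.42). ∠VFP = 40.1° gives FP at 5.600° from the x-axis; with |FP| = 22.4, P = (6.879, 22.60). FP ⟂ PZ, so PZ runs at 95.60°; with |PZ| = 17.1, Z = (5.211, 39.62). ∠PZS = 70.8° gives ZS at -155.2° from the x-axis; with |ZS| = 12.4, S = (-6.046, 34.42). Then |VS| = |S − V| = 8.791.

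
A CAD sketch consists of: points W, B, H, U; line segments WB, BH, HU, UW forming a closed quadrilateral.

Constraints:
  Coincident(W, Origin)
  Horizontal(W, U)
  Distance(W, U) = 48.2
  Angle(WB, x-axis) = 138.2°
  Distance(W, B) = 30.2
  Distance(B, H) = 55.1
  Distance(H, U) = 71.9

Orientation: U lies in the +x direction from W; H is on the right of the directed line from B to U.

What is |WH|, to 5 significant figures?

37.534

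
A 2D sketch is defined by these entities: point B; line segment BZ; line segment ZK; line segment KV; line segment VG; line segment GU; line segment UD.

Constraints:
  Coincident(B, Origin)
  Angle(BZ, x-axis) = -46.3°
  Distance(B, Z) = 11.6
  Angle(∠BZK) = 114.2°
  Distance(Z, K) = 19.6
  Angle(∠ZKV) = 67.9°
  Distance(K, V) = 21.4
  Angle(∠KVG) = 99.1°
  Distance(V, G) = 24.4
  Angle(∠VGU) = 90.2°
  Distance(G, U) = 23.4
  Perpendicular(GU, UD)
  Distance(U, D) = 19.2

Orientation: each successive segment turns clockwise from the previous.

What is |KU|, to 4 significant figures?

27.96

∠KVG = 99.1° gives VG at 54.90° from the x-axis; with |VG| = 24.4, G = (-0.6715, 8.336). ∠VGU = 90.2° gives GU at -34.90° from the x-axis; with |GU| = 23.4, U = (18.52, -5.052). Then |KU| = |U − K| = 27.96.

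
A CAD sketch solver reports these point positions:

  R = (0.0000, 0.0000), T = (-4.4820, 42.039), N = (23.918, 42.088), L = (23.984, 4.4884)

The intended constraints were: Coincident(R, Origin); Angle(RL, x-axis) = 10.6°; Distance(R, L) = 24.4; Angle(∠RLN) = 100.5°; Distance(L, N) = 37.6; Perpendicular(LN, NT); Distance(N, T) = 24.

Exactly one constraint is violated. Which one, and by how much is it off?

Distance(N, T) = 24 — off by 4.40.

R = (0.00, 0.00) ✓; RL at 10.60° ✓; |RL| = 24.40 ✓; ∠RLN = 100.5° ✓; |LN| = 37.60 ✓; ∠(LN, NT) = 90.00° ✓; |NT| = 28.40 ✗.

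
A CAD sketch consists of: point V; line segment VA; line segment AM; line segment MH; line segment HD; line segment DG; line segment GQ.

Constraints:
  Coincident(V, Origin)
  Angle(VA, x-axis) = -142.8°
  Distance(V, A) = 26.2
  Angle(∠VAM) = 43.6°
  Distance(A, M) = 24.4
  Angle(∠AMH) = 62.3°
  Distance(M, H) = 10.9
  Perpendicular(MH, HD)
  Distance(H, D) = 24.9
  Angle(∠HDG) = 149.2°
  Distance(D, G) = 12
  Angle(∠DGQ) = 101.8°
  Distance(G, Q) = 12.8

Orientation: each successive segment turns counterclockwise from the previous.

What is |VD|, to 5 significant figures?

29.495

V is at the origin; VA runs at -142.8° with length 26.2, so A = (-20.869, -15.840). ∠VAM = 43.6° gives AM at -6.4000° from the x-axis; with |AM| = 24.4, M = (3.3789, -18.560). ∠AMH = 62.3° gives MH at 111.30° from the x-axis; with |MH| = 10.9, H = (-0.58059, -8.4049). MH ⟂ HD, so HD runs at -158.70°; with |HD| = 24.9, D = (-23.780, -17.450). Then |VD| = |D − V| = 29.495.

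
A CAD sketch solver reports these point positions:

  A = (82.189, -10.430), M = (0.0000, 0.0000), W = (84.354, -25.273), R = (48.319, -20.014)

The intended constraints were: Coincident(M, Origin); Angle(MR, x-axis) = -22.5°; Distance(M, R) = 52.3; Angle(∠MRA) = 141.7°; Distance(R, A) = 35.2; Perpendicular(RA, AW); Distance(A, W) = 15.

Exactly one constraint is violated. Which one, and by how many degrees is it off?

Perpendicular(RA, AW) — off by 7.50°.

M = (0.00, 0.00) ✓; MR at -22.50° ✓; |MR| = 52.30 ✓; ∠MRA = 141.7° ✓; |RA| = 35.20 ✓; ∠(RA, AW) = 97.50° ✗; |AW| = 15.00 ✓.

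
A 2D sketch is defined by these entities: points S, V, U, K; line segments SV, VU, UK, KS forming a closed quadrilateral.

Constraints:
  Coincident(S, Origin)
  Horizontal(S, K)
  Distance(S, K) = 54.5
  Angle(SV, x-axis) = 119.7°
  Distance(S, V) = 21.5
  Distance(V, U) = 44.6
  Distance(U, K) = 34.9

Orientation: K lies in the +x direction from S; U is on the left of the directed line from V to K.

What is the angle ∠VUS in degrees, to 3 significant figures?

28.3°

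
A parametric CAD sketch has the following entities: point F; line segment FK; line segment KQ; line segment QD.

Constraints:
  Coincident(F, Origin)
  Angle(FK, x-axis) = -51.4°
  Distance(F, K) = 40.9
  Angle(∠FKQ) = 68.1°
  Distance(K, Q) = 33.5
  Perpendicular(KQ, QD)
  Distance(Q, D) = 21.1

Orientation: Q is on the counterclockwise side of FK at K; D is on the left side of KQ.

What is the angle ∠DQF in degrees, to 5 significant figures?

25.677°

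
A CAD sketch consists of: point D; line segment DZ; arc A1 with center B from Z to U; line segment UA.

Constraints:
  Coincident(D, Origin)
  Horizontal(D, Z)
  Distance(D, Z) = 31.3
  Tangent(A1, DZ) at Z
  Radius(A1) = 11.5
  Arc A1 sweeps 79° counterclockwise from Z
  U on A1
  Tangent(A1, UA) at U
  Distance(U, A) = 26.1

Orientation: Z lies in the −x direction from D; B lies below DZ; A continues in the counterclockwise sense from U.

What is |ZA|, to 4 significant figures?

38.53

D is at the origin; DZ is horizontal with |DZ| = 31.3 and Z on the −x side, so Z = (-31.30, 0.000). A1 meets DZ tangentially, so BZ is at right angles to DZ, so B = Z + (0, -11.5) = (-31.30, -11.50). On A1, Z sits at bearing 90° from B; a 79° counterclockwise sweep puts U at bearing 169°, so U = B + 11.5·(cos 169°, sin 169°) = (-42.59, -9.306). Tangency of A1 to UA means the radius BU is perpendicular to UA, so UA runs along (−sin 169°, cos 169°); with |UA| = 26.1, A = (-47.57, -34.93). Then |ZA| = |A − Z| = 38.53.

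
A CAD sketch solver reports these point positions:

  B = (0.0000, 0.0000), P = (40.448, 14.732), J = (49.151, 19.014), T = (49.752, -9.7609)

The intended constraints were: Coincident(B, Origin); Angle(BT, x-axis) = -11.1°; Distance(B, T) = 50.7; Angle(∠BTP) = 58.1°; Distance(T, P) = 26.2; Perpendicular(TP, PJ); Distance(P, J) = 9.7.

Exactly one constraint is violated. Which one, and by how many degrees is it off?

Perpendicular(TP, PJ) — off by 5.40°.

B = (0.00, 0.00) ✓; BT at -11.10° ✓; |BT| = 50.70 ✓; ∠BTP = 58.10° ✓; |TP| = 26.20 ✓; ∠(TP, PJ) = 84.60° ✗; |PJ| = 9.699 ✓.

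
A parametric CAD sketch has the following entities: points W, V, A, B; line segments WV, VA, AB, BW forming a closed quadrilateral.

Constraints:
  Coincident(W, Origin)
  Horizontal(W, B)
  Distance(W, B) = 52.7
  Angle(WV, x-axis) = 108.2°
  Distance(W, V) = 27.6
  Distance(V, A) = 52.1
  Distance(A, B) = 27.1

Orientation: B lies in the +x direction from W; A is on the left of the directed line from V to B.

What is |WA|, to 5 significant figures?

50.392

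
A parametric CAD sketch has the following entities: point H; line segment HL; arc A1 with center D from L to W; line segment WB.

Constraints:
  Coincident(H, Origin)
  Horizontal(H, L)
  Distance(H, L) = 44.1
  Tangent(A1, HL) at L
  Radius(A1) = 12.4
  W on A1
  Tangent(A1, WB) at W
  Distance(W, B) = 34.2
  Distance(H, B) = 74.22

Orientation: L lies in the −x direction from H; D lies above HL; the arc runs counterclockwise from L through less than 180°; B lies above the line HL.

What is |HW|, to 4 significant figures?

40.77

H is at the origin; HL is horizontal with |HL| = 44.1 and L on the −x side, so L = (-44.10, 0.000). A1 meets HL tangentially, so DL is at right angles to HL, so D = L + (0, 12.4) = (-44.10, 12.40). Since DW ⟂ WB (tangency), |DB| = √(12.4² + 34.2²) = 36.38 regardless of where W sits on A1. So B lies on both circle(H, 74.22) and circle(D, 36.38); the above-HL intersection is B = (-58.35, 45.87). W is the foot of the tangent from B: W = (-35.03, 20.85).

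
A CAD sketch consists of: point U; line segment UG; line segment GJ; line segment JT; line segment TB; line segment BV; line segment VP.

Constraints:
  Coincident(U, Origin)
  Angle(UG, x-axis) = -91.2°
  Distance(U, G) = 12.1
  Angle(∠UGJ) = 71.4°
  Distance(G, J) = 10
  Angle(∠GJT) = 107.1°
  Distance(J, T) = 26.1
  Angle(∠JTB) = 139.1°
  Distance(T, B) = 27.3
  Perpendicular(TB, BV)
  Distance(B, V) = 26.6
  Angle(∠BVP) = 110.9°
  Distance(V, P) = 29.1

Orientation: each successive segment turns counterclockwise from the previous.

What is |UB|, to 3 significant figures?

38.6

U is at the origin; UG runs at -91.2° with length 12.1, so G = (-0.253, -12.1). ∠UGJ = 71.4° gives GJ at 17.4° from the x-axis; with |GJ| = 10.0, J = (9.29, -9.11). ∠GJT = 107.1° gives JT at 90.3° from the x-axis; with |JT| = 26.1, T = (9.15, 17.0). ∠JTB = 139.1° gives TB at 131° from the x-axis; with |TB| = 27.3, B = (-8.83, 37.5). Then |UB| = |B − U| = 38.6.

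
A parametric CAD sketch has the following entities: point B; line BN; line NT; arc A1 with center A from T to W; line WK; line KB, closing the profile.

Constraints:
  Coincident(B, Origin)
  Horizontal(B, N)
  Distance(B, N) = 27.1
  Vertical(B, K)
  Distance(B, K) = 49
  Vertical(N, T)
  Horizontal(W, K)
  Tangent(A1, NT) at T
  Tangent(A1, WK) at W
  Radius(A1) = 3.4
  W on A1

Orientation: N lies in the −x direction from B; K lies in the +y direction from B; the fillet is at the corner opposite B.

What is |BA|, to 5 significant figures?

51.391

B and K share the same x with |BK| = 49.0 and K on the +y side, so K = (0.0000, 49.000). The virtual corner opposite B is at (-27.100, 49.000). Tangency of A1 to NT means the radius AT is perpendicular to NT and tangency of A1 to WK means the radius AW is perpendicular to WK, with radius 3.4, so the center A sits 3.4 in from both sides at A = (-23.700, 45.600). Then |BA| = |A − B| = 51.391.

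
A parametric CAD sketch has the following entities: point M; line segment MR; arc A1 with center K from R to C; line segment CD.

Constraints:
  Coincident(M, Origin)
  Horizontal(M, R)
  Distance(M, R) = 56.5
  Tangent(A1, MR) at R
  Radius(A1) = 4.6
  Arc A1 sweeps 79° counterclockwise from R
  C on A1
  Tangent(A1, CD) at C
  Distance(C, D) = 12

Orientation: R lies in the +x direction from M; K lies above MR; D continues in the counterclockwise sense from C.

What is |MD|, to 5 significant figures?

65.176

M is at the origin; M and R share the same y with |MR| = 56.5 and R on the +x side, so R = (56.500, 0.0000). The tangent condition forces KR to be normal to MR, so K = R + (0, 4.6) = (56.500, 4.6000). On A1, R sits at bearing -90° from K; a 79° counterclockwise sweep puts C at bearing -11°, so C = K + 4.6·(cos -11°, sin -11°) = (61.015, 3.7223). Since A1 is tangent to CD there, KC ⟂ CD, so CD runs along (−sin -11°, cos -11°); with |CD| = 12.0, D = (63.305, 15.502). Then |MD| = |D − M| = 65.176.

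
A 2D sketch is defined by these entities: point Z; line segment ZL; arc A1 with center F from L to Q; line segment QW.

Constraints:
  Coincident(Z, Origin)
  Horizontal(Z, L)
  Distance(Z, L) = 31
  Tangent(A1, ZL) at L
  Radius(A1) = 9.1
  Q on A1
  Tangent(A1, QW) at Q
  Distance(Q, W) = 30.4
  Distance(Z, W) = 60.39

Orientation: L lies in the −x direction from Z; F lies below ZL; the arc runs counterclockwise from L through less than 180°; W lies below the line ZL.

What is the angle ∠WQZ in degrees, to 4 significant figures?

117.1°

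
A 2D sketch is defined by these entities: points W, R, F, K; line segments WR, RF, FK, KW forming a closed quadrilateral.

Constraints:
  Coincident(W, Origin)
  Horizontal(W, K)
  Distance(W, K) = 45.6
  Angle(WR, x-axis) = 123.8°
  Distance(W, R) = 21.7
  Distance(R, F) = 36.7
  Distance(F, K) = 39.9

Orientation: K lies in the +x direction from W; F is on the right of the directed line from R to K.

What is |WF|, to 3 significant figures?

15.0

W is at the origin; W and K share the same y with |WK| = 45.6 and K in +x, so K = (45.6, 0). WR runs at 123.8° with |WR| = 21.7, so R = (-12.1, 18.0). F is determined by |RF| = 36.7 and |FK| = 39.9 together: it lies at the intersection of circle(R, 36.7) and circle(K, 39.9). With |RK| = 60.4, the foot of the radical line on RK is 28.2 from R and the perpendicular offset is √(36.7² − 28.2²) = 23.5. Taking the right-of-RK solution: F = (7.81, -12.8).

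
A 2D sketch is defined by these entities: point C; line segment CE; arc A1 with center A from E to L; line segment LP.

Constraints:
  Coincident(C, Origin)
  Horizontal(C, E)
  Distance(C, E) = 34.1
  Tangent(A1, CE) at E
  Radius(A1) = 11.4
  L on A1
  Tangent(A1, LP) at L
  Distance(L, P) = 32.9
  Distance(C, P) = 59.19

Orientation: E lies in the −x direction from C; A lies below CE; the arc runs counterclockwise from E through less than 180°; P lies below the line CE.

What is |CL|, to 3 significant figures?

47.3

Checks: |AL| = 11.40 ✓; ∠(AL, LP) = 90.00° ✓; |LP| = 32.90 ✓; |CP| = 59.19 ✓.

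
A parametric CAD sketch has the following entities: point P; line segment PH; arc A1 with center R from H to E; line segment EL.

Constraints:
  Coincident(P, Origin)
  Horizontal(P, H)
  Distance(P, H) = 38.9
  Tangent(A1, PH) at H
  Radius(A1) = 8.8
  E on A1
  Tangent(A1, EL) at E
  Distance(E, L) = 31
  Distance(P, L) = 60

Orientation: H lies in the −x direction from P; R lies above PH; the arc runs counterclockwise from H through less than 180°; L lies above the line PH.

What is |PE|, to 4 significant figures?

33.40

P is at the origin; P and H share the same y with |PH| = 38.9 and H on the −x side, so H = (-38.90, 0.000). A1 meets PH tangentially, so RH is at right angles to PH, so R = H + (0, 8.8) = (-38.90, 8.800). Since RE ⟂ EL (tangency), |RL| = √(8.8² + 31.0²) = 32.22 regardless of where E sits on A1. So L lies on both circle(P, 60.0) and circle(R, 32.22); the above-PH intersection is L = (-44.19, 40.59). E is the foot of the tangent from L: E = (-30.94, 12.56).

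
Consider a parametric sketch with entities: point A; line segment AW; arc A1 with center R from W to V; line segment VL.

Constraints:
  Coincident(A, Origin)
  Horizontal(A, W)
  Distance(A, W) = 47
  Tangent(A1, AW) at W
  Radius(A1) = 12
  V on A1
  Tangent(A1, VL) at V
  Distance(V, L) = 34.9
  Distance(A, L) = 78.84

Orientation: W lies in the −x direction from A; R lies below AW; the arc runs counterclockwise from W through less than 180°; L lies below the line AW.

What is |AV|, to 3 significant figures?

59.6

A is at the origin; AW is horizontal with |AW| = 47.0 and W on the −x side, so W = (-47.0, 0.00). Since A1 is tangent to AW there, RW ⟂ AW, so R = W + (0, -12) = (-47.0, -12.0). Since RV ⟂ VL (tangency), |RL| = √(12.0² + 34.9²) = 36.9 regardless of where V sits on A1. So L lies on both circle(A, 78.84) and circle(R, 36.9); the below-AW intersection is L = (-65.4, -44.0). V is the foot of the tangent from L: V = (-58.8, -9.71).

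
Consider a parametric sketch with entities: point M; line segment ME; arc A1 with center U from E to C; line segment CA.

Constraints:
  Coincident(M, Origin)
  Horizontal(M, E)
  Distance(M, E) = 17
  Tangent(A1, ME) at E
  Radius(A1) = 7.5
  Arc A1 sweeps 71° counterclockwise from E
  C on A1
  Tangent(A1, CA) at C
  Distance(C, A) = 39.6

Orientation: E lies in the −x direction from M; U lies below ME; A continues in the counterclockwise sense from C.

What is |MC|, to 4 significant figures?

24.62

Tangency of A1 to ME means the radius UE is perpendicular to ME, so U = E + (0, -7.5) = (-17.00, -7.500). On A1, E sits at bearing 90° from U; a 71° counterclockwise sweep puts C at bearing 161°, so C = U + 7.5·(cos 161°, sin 161°) = (-24.09, -5.058). Then |MC| = |C − M| = 24.62.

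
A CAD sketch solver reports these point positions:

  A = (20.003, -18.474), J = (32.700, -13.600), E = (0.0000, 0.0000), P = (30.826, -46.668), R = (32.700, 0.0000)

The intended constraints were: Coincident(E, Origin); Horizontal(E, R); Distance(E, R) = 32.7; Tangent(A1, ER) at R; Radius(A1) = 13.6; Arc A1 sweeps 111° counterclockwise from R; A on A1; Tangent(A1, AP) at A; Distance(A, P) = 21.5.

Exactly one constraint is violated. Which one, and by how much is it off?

Distance(A, P) = 21.5 — off by 8.70.

E = (0.00, 0.00) ✓; E.y = 0.00, R.y = 0.00 ✓; |ER| = 32.70 ✓; ∠(JR, RE) = 90.00° ✓; |JR| = 13.60 ✓; bearing(J→A) − bearing(J→R) = 111.0° ✓; |JA| = 13.60 ✓; ∠(JA, AP) = 90.00° ✓; |AP| = 30.20 ✗.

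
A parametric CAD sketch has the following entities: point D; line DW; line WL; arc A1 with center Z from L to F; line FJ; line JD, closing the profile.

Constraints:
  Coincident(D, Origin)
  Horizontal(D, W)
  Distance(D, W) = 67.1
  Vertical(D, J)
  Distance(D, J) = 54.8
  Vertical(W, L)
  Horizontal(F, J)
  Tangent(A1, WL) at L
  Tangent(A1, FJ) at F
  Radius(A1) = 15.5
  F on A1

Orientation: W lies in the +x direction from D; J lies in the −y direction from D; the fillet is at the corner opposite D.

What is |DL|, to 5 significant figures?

77.762

D is at the origin; D and W share the same y with |DW| = 67.1 and W on the +x side, so W = (67.100, 0.0000). D and J share the same x with |DJ| = 54.8 and J on the −y side, so J = (0.0000, -54.800). The virtual corner opposite D is at (67.100, -54.800). A1 meets WL tangentially, so ZL is at right angles to WL and since A1 is tangent to FJ there, ZF ⟂ FJ, with radius 15.5, so the center Z sits 15.5 in from both sides at Z = (51.600, -39.300). That places the tangent points at L = (67.100, -39.300) on WL and F = (51.600, -54.800) on FJ. Then |DL| = |L − D| = 77.762.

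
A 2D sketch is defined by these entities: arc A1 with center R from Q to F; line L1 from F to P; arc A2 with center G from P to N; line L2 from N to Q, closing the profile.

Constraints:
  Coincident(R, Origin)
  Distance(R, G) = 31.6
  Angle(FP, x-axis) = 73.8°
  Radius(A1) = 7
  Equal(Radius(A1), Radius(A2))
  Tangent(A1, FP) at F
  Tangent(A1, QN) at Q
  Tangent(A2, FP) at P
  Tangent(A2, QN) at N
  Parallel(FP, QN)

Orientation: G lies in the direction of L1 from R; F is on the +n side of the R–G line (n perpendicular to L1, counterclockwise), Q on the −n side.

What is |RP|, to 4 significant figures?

32.37

Tangency of A1 to both parallel lines with radius 7.0 puts F and Q at R ± 7.0·n: F = (-6.722, 1.953), Q = (6.722, -1.953). Equal radii place P and N the same way about G: P = G + 7.0·n = (2.094, 32.30), N = G − 7.0·n = (15.54, 28.39). Then |RP| = |P − R| = 32.37.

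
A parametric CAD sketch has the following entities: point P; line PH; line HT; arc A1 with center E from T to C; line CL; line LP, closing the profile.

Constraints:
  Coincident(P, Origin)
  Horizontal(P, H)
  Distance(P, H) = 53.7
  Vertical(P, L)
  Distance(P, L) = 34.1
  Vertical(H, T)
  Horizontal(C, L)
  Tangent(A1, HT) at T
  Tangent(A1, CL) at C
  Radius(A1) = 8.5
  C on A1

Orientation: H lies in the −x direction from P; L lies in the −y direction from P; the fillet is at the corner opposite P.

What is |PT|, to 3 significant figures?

59.5

The virtual corner opposite P is at (-53.7, -34.1). A1 meets HT tangentially, so ET is at right angles to HT and A1 meets CL tangentially, so EC is at right angles to CL, with radius 8.5, so the center E sits 8.5 in from both sides at E = (-45.2, -25.6). That places the tangent points at T = (-53.7, -25.6) on HT and C = (-45.2, -34.1) on CL. Then |PT| = |T − P| = 59.5.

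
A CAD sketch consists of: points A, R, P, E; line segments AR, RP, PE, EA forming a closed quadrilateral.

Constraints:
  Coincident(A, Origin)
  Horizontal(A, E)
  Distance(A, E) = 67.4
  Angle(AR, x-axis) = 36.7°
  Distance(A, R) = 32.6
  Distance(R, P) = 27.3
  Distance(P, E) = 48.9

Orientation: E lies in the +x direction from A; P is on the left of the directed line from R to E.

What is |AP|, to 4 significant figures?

59.17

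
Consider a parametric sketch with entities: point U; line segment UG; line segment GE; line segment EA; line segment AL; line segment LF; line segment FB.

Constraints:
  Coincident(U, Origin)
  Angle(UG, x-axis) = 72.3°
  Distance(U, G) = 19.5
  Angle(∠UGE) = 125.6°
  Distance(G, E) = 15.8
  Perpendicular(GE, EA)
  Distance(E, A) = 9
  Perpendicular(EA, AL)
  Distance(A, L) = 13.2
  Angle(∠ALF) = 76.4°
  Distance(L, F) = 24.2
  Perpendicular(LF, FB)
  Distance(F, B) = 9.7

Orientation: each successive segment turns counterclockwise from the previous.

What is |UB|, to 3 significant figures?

40.4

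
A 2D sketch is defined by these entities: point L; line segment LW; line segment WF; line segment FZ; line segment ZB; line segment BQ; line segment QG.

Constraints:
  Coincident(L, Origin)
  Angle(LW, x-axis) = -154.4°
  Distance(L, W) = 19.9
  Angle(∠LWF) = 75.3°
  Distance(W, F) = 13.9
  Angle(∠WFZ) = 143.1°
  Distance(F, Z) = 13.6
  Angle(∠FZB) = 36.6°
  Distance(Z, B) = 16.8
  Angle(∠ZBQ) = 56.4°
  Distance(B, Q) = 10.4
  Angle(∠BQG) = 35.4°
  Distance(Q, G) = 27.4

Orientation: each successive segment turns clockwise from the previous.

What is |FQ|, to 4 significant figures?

0.5680

∠FZB = 36.6° gives ZB at -79.40° from the x-axis; with |ZB| = 16.8, B = (-11.52, 0.7610). ∠ZBQ = 56.4° gives BQ at 157.0° from the x-axis; with |BQ| = 10.4, Q = (-21.10, 4.825). Then |FQ| = |Q − F| = 0.5680.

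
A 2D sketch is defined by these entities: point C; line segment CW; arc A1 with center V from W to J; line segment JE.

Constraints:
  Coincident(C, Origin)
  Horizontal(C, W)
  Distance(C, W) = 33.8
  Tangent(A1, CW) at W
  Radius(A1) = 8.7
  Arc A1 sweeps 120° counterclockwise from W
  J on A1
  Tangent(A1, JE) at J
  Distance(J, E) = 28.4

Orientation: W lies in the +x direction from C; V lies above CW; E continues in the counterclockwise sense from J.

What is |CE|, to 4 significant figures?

46.41

C is at the origin; CW is horizontal with |CW| = 33.8 and W on the +x side, so W = (33.80, 0.000). The tangent condition forces VW to be normal to CW, so V = W + (0, 8.7) = (33.80, 8.700). On A1, W sits at bearing -90° from V; a 120° counterclockwise sweep puts J at bearing 30°, so J = V + 8.7·(cos 30°, sin 30°) = (41.33, 13.05). A1 meets JE tangentially, so VJ is at right angles to JE, so JE runs along (−sin 30°, cos 30°); with |JE| = 28.4, E = (27.13, 37.65). Then |CE| = |E − C| = 46.41.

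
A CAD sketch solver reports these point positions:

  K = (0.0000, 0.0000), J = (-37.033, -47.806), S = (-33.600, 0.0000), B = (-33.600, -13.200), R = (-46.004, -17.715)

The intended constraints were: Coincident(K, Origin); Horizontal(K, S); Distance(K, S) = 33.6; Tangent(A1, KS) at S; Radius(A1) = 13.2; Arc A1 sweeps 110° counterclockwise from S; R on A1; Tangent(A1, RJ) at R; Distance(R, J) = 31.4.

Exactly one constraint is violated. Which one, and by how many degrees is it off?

Tangent(A1, RJ) at R — off by 3.40°.

K = (0.00, 0.00) ✓; K.y = 0.00, S.y = 0.00 ✓; |KS| = 33.60 ✓; ∠(BS, SK) = 90.00° ✓; |BS| = 13.20 ✓; bearing(B→R) − bearing(B→S) = 110.0° ✓; |BR| = 13.20 ✓; ∠(BR, RJ) = 93.40° ✗; |RJ| = 31.40 ✓.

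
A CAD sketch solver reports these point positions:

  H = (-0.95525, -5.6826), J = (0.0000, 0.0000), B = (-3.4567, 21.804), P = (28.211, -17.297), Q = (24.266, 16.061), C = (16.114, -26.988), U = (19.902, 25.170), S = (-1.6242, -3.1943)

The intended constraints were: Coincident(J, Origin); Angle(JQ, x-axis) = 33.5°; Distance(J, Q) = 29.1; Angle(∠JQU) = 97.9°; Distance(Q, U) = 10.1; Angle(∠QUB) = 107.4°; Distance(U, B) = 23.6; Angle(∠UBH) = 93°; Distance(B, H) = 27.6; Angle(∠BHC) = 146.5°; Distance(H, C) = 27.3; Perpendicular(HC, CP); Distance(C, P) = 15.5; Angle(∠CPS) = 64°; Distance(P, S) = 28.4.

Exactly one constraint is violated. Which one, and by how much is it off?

Distance(P, S) = 28.4 — off by 4.60.

J = (0.00, 0.00) ✓; JQ at 33.50° ✓; |JQ| = 29.10 ✓; ∠JQU = 97.90° ✓; |QU| = 10.10 ✓; ∠QUB = 107.4° ✓; |UB| = 23.60 ✓; ∠UBH = 93.00° ✓; |BH| = 27.60 ✓; ∠BHC = 146.5° ✓; |HC| = 27.30 ✓; ∠(HC, CP) = 90.00° ✓; |CP| = 15.50 ✓; ∠CPS = 64.00° ✓; |PS| = 33.00 ✗.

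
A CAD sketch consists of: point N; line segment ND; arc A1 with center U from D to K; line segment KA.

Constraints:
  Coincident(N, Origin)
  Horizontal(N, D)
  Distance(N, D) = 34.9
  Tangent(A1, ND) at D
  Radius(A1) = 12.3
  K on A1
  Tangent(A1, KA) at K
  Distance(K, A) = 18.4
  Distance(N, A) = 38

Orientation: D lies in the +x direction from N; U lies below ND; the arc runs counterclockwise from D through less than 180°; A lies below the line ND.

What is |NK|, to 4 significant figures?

25.70

Checks: ∠(UD, DN) = 90.00° ✓; |UD| = 12.30 ✓; |UK| = 12.30 ✓; ∠(UK, KA) = 90.00° ✓; |KA| = 18.40 ✓; |NA| = 38.00 ✓.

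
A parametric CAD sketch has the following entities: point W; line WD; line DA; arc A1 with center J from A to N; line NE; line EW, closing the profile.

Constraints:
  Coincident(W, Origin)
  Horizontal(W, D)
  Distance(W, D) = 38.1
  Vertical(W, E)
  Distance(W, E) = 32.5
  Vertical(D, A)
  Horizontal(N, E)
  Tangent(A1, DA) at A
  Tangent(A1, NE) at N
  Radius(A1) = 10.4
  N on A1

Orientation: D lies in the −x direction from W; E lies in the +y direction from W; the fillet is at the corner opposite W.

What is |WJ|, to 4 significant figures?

35.44

W is at the origin; W and D share the same y with |WD| = 38.1 and D on the −x side, so D = (-38.10, 0.000). W and E share the same x with |WE| = 32.5 and E on the +y side, so E = (0.000, 32.50). The virtual corner opposite W is at (-38.10, 32.50). Tangency of A1 to DA means the radius JA is perpendicular to DA and since A1 is tangent to NE there, JN ⟂ NE, with radius 10.4, so the center J sits 10.4 in from both sides at J = (-27.70, 22.10). Then |WJ| = |J − W| = 35.44.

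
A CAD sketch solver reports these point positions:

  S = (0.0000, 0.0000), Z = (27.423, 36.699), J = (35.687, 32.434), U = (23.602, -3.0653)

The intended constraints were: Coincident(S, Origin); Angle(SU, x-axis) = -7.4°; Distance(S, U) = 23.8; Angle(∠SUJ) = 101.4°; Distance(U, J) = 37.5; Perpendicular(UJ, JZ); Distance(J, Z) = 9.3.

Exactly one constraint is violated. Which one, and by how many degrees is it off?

Perpendicular(UJ, JZ) — off by 8.50°.

S = (0.00, 0.00) ✓; SU at -7.400° ✓; |SU| = 23.80 ✓; ∠SUJ = 101.4° ✓; |UJ| = 37.50 ✓; ∠(UJ, JZ) = 81.50° ✗; |JZ| = 9.300 ✓.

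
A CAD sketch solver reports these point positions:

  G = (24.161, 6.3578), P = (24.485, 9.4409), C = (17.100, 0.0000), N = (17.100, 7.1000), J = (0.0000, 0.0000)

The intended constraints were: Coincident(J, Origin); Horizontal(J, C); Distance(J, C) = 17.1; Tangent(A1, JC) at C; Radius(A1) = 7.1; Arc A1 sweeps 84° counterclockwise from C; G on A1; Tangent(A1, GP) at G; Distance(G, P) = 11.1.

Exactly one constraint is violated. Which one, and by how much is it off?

Distance(G, P) = 11.1 — off by 8.00.

J = (0.00, 0.00) ✓; J.y = 0.00, C.y = 0.00 ✓; |JC| = 17.10 ✓; ∠(NC, CJ) = 90.00° ✓; |NC| = 7.100 ✓; bearing(N→G) − bearing(N→C) = 84.00° ✓; |NG| = 7.100 ✓; ∠(NG, GP) = 90.00° ✓; |GP| = 3.100 ✗.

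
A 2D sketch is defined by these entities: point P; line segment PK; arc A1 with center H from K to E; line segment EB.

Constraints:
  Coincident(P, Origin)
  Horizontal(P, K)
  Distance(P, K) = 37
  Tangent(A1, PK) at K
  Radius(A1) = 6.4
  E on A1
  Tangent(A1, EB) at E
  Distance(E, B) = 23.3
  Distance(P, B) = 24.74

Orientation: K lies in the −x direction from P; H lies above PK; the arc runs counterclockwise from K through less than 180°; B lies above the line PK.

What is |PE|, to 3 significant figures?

32.5

P is at the origin; P and K share the same y with |PK| = 37.0 and K on the −x side, so K = (-37.0, 0.00). The tangent condition forces HK to be normal to PK, so H = K + (0, 6.4) = (-37.0, 6.40). Since HE ⟂ EB (tangency), |HB| = √(6.4² + 23.3²) = 24.2 regardless of where E sits on A1. So B lies on both circle(P, 24.74) and circle(H, 24.2); the above-PK intersection is B = (-16.2, 18.7). E is the foot of the tangent from B: E = (-32.4, 1.95).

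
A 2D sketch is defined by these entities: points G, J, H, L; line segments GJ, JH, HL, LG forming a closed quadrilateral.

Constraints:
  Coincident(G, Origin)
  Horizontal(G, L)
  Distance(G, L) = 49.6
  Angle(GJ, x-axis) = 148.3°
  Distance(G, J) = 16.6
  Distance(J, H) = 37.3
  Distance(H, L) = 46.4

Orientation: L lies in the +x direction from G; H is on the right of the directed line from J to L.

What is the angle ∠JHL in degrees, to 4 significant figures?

99.86°

Checks: G.y = 0.00, L.y = 0.00 ✓; |JH| = 37.30 ✓; |HL| = 46.40 ✓.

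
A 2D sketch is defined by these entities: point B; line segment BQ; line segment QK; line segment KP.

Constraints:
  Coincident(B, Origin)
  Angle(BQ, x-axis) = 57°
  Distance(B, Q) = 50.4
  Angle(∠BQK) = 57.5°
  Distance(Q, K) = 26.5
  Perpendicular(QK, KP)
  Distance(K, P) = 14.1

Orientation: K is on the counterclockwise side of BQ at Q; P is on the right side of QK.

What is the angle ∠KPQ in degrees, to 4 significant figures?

61.98°

B is at the origin; BQ runs at 57.0° with length 50.4, so Q = 50.4·(cos 57.0°, sin 57.0°) = (27.45, 42.27). ∠BQK = 57.5°, so QK runs at 57.0° + (180° − 57.5°) = 179.5° from the x-axis; with |QK| = 26.5, K = Q + 26.5·(cos 179.5°, sin 179.5°) = (0.9508, 42.50). QK is perpendicular to KP; with |KP| = 14.1 on the right of QK, P = K + 14.1·(0.008727, 1.000) = (1.074, 56.60). Then cos ∠KPQ = PK·PQ / (|PK||PQ|), giving 61.98°.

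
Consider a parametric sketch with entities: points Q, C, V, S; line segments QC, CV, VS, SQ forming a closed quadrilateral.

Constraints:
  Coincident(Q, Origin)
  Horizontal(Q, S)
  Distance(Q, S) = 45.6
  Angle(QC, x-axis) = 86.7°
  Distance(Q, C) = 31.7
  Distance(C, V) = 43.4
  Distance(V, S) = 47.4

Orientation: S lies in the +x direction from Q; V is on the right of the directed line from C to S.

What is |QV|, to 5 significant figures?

11.704

Checks: |CV| = 43.40 ✓; |VS| = 47.40 ✓.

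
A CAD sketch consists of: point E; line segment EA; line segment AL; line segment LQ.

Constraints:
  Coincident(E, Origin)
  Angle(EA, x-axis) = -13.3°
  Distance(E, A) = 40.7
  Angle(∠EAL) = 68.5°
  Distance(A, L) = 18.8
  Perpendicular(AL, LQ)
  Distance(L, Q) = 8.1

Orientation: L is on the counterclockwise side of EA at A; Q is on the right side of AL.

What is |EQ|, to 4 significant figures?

46.13

E is at the origin; EA runs at -13.3° with length 40.7, so A = 40.7·(cos -13.3°, sin -13.3°) = (39.61, -9.363). ∠EAL = 68.5°, so AL runs at -13.3° + (180° − 68.5°) = 98.20° from the x-axis; with |AL| = 18.8, L = A + 18.8·(cos 98.20°, sin 98.20°) = (36.93, 9.245). AL is perpendicular to LQ; with |LQ| = 8.1 on the right of AL, Q = L + 8.1·(0.9898, 0.1426) = (44.94, 10.40). Then |EQ| = |Q − E| = 46.13.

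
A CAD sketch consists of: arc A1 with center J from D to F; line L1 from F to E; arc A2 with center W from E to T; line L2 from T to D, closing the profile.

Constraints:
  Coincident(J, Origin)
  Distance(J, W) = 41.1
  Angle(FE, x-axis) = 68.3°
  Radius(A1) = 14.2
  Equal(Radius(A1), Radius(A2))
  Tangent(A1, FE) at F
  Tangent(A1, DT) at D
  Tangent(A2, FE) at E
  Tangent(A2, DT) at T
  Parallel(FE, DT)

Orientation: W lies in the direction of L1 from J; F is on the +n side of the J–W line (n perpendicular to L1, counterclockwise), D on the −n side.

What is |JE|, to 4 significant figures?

43.48

The slot axis is L1's direction at 68.3°, so u = (cos 68.3°, sin 68.3°) = (0.3697, 0.9291) and n = (−sin 68.3°, cos 68.3°) = (-0.9291, 0.3697). J is at the origin and W lies 41.1 along u from J, so W = 41.1·u = (15.20, 38.19). Tangency of A1 to both parallel lines with radius 14.2 puts F and D at J ± 14.2·n: F = (-13.19, 5.250), D = (13.19, -5.250). Equal radii place E and T the same way about W: E = W + 14.2·n = (2.003, 43.44), T = W − 14.2·n = (28.39, 32.94). Then |JE| = |E − J| = 43.48.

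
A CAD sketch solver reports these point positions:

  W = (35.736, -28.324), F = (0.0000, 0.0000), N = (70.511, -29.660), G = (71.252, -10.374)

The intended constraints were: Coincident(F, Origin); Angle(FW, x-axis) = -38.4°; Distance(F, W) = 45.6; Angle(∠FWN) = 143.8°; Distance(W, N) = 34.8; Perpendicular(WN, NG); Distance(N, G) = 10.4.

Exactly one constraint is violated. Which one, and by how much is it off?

Distance(N, G) = 10.4 — off by 8.90.

F = (0.00, 0.00) ✓; FW at -38.40° ✓; |FW| = 45.60 ✓; ∠FWN = 143.8° ✓; |WN| = 34.80 ✓; ∠(WN, NG) = 90.00° ✓; |NG| = 19.30 ✗.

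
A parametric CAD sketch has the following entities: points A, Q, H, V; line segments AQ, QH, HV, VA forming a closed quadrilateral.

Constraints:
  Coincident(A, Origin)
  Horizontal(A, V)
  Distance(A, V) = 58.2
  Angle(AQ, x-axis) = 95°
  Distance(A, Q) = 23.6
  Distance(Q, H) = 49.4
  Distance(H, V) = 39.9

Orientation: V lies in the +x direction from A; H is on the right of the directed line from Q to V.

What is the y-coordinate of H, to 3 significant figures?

-19.0

A is at the origin; AV is horizontal with |AV| = 58.2 and V in +x, so V = (58.2, 0). AQ runs at 95.0° with |AQ| = 23.6, so Q = (-2.06, 23.5). H is determined by |QH| = 49.4 and |HV| = 39.9 together: it lies at the intersection of circle(Q, 49.4) and circle(V, 39.9). With |QV| = 64.7, the foot of the radical line on QV is 38.9 from Q and the perpendicular offset is √(49.4² − 38.9²) = 30.5. Taking the right-of-QV solution: H = (23.1, -19.0).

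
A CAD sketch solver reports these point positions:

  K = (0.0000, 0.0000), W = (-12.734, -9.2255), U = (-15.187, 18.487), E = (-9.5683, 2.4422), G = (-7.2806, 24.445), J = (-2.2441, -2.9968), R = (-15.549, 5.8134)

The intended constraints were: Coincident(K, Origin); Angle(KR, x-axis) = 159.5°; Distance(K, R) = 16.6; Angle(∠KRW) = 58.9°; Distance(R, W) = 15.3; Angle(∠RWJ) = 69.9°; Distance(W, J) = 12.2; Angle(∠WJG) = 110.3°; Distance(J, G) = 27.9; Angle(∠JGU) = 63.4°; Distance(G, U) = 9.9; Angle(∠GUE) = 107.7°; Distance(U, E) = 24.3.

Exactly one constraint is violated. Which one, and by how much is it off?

Distance(U, E) = 24.3 — off by 7.30.

K = (0.00, 0.00) ✓; KR at 159.5° ✓; |KR| = 16.60 ✓; ∠KRW = 58.90° ✓; |RW| = 15.30 ✓; ∠RWJ = 69.90° ✓; |WJ| = 12.20 ✓; ∠WJG = 110.3° ✓; |JG| = 27.90 ✓; ∠JGU = 63.40° ✓; |GU| = 9.900 ✓; ∠GUE = 107.7° ✓; |UE| = 17.00 ✗.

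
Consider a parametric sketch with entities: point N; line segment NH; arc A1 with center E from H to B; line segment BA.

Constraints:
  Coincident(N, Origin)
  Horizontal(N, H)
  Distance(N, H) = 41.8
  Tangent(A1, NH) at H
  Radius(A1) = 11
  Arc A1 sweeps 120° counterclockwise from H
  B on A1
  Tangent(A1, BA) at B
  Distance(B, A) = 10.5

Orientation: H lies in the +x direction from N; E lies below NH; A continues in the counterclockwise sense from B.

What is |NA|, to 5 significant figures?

45.421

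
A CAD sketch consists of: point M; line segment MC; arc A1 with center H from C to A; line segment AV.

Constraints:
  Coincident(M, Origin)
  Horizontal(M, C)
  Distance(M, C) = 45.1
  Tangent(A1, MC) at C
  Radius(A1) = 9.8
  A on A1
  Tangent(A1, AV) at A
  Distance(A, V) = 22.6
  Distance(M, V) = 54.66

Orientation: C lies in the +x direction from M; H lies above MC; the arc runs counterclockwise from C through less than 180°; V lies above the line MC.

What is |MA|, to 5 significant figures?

55.594

M is at the origin; M and C share the same y with |MC| = 45.1 and C on the +x side, so C = (45.100, 0.0000). Tangency of A1 to MC means the radius HC is perpendicular to MC, so H = C + (0, 9.8) = (45.100, 9.8000). Since HA ⟂ AV (tangency), |HV| = √(9.8² + 22.6²) = 24.633 regardless of where A sits on A1. So V lies on both circle(M, 54.66) and circle(H, 24.633); the above-MC intersection is V = (42.557, 34.302). A is the foot of the tangent from V: A = (53.641, 14.606).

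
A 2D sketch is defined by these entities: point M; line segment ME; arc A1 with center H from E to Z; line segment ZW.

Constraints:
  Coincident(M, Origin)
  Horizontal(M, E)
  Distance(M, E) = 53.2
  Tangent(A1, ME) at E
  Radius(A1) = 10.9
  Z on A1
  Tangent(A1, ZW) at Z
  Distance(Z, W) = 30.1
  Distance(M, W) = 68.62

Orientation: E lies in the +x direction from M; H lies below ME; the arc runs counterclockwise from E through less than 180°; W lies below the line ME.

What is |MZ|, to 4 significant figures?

45.44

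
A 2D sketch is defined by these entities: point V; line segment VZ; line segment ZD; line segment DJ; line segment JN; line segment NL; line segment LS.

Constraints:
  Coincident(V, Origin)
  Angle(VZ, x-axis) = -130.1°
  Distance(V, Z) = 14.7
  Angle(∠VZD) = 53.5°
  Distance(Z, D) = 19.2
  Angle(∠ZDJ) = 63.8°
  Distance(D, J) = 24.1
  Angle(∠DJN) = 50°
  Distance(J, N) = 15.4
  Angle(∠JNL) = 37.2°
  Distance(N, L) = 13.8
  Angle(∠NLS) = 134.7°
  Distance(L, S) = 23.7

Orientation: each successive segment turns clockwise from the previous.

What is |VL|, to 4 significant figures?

6.161

V is at the origin; VZ runs at -130.1° with length 14.7, so Z = (-9.469, -11.24). ∠VZD = 53.5° gives ZD at 103.4° from the x-axis; with |ZD| = 19.2, D = (-13.92, 7.433). ∠ZDJ = 63.8° gives DJ at -12.80° from the x-axis; with |DJ| = 24.1, J = (9.583, 2.094). ∠DJN = 50.0° gives JN at -142.8° from the x-axis; with |JN| = 15.4, N = (-2.684, -7.217). ∠JNL = 37.2° gives NL at 74.40° from the x-axis; with |NL| = 13.8, L = (1.027, 6.074). Then |VL| = |L − V| = 6.161.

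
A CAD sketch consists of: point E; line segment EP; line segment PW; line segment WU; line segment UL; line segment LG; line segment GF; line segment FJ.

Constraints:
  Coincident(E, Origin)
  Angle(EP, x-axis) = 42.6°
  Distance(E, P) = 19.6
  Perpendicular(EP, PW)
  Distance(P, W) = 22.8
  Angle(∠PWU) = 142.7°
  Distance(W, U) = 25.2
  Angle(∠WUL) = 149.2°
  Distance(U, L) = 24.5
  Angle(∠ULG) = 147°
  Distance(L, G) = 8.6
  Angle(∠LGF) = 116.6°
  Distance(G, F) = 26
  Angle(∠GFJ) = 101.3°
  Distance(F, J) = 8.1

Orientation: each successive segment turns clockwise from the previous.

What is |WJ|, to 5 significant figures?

46.175

E is at the origin; EP runs at 42.6° with length 19.6, so P = (14.428, 13.267). EP ⟂ PW, so PW runs at -47.400°; with |PW| = 22.8, W = (29.860, -3.5162). ∠PWU = 142.7° gives WU at -84.700° from the x-axis; with |WU| = 25.2, U = (32.188, -28.609). ∠WUL = 149.2° gives UL at -115.50° from the x-axis; with |UL| = 24.5, L = (21.640, -50.722). ∠ULG = 147.0° gives LG at -148.50° from the x-axis; with |LG| = 8.6, G = (14.308, -55.215). ∠LGF = 116.6° gives GF at 148.10° from the x-axis; with |GF| = 26.0, F = (-7.7655, -41.476). ∠GFJ = 101.3° gives FJ at 69.400° from the x-axis; with |FJ| = 8.1, J = (-4.9156, -33.894). Then |WJ| = |J − W| = 46.175.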